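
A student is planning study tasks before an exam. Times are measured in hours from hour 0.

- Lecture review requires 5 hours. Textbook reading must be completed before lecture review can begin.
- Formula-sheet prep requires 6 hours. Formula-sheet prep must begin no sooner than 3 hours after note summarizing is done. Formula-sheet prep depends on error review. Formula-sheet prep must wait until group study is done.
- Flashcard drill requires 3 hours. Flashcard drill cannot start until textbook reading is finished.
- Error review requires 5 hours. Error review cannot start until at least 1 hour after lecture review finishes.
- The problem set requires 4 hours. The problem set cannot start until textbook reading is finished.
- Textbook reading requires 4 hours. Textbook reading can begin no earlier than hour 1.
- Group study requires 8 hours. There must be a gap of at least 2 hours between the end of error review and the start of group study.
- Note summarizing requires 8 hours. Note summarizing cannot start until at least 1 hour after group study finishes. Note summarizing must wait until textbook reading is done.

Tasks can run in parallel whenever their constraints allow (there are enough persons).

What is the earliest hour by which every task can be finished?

Textbook reading waits on its own release at hour 1, so it starts at hour 1 and finishes at 1 + 4 = hour 5.
Flashcard drill waits on textbook reading (finishes hour 5), so it starts at hour 5 and finishes at 5 + 3 = hour 8.
After textbook reading (finishes hour 5), the problem set can start at hour 5 and finishes at hour 9.
Lecture review cannot begin until textbook reading (finishes hour 5). It runs from hour 5 to 5 + 5 = hour 10.
After lecture review (finishes hour 10, plus 1-hour gap → hour 11), error review can start at hour 11 and finishes at hour 16.
Group study waits on error review (finishes hour 16, plus 2-hour gap → hour 18), so it starts at hour 18 and finishes at 18 + 8 = hour 26.
For note summarizing: group study (finishes hour 26, plus 1-hour gap → hour 27); textbook reading (finishes hour 5). Taking the maximum gives a start of hour 27, and it finishes at 27 + 8 = hour 35.
Formula-sheet prep has to wait for note summarizing (finishes hour 35, plus 3-hour gap → hour 38); error review (finishes hour 16); group study (finishes hour 26). The latest of these is hour 38, so formula-sheet prep runs hour 38 to 38 + 6 = hour 44.
All tasks are finished once the last one completes. Finish times: Textbook reading at 5, Lecture review at 10, The problem set at 9, Flashcard drill at 8, Error review at 16, Group study at 26, Note summarizing at 35, Formula-sheet prep at 44. The latest is hour 44.

44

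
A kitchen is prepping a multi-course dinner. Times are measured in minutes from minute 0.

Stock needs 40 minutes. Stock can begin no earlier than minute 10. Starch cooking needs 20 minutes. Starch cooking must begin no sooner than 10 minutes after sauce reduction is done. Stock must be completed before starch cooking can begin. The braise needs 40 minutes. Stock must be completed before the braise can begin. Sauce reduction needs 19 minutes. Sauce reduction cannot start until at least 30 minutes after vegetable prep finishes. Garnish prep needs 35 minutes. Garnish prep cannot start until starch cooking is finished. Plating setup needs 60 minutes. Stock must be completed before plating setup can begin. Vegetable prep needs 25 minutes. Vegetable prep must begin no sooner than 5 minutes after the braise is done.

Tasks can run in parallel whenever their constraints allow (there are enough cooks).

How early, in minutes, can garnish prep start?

Stock waits on its own release at minute 10, so it starts at minute 10 and finishes at 10 + 40 = minute 50.
The braise cannot begin until stock (finishes minute 50). It runs from minute 50 to 50 + 40 = minute 90.
After the braise (finishes minute 90, plus 5-minute gap → minute 95), vegetable prep can start at minute 95 and finishes at minute 120.
Sauce reduction waits on vegetable prep (finishes minute 120, plus 30-minute gap → minute 150), so it starts at minute 150 and finishes at 150 + 19 = minute 169.
Starch cooking has to wait for sauce reduction (finishes minute 169, plus 10-minute gap → minute 179); stock (finishes minute 50). The latest of these is minute 179, so starch cooking runs minute 179 to 179 + 20 = minute 199.
Garnish prep waits on starch cooking (finishes minute 199), so the earliest it can start is minute 199.

199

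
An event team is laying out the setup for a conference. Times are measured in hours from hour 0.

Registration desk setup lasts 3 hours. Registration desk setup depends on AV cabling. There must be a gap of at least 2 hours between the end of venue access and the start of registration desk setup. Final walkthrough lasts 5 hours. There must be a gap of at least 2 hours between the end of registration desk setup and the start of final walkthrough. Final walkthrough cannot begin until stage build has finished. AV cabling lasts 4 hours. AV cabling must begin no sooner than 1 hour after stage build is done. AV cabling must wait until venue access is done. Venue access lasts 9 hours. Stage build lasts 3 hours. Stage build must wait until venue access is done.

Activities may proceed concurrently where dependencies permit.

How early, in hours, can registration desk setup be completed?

20

Venue access has no prerequisites, so it starts at hour 0 and finishes at hour 9.
After venue access (finishes hour 9), stage build can start at hour 9 and finishes at hour 12.
AV cabling cannot start until stage build (finishes hour 12, plus 1-hour gap → hour 13); venue access (finishes hour 9). The controlling bound is hour 13, so AV cabling finishes at 13 + 4 = hour 17.
Registration desk setup cannot start until AV cabling (finishes hour 17); venue access (finishes hour 9, plus 2-hour gap → hour 11). The controlling bound is hour 17, so registration desk setup finishes at 17 + 3 = hour 20.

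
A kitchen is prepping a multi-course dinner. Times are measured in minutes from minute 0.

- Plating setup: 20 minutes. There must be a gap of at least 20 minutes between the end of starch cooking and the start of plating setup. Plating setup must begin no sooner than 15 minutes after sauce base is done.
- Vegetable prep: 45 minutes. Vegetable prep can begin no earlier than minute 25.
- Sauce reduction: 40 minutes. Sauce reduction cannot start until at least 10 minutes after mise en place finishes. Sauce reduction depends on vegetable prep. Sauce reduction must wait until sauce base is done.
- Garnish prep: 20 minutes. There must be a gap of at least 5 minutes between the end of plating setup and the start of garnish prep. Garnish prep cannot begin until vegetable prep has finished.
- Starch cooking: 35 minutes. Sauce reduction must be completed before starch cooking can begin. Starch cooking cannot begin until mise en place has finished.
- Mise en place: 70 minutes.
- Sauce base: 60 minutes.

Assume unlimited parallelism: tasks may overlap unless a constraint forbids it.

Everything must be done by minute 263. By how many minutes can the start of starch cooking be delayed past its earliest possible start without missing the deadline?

43

Vegetable prep cannot begin until its own release at minute 25. It runs from minute 25 to 25 + 45 = minute 70.
Nothing blocks sauce base, so it runs from minute 0 to minute 60.
Nothing blocks mise en place, so it runs from minute 0 to minute 70.
Sauce reduction needs all of mise en place (finishes minute 70, plus 10-minute gap → minute 80); vegetable prep (finishes minute 70); sauce base (finishes minute 60). That puts its earliest start at minute 80; it finishes at 80 + 40 = minute 120.
Starch cooking cannot start until sauce reduction (finishes minute 120); mise en place (finishes minute 70). The controlling bound is minute 120, so starch cooking finishes at 120 + 35 = minute 155.

Working backward from the deadline:
To finish by minute 263, garnish prep (duration 20) must start no later than minute 243.
Since garnish prep (must start by minute 243, minus 5-minute gap → minute 238) depends on it, plating setup must finish by minute 238. Backing off its 20-minute duration gives a latest start of minute 218.
Starch cooking feeds into plating setup (must start by minute 218, minus 20-minute gap → minute 198); so starch cooking must finish by minute 198 and therefore start by minute 163.
So starch cooking can start as early as minute 120 and as late as minute 163, giving 163 − 120 = 43 minutes of slack.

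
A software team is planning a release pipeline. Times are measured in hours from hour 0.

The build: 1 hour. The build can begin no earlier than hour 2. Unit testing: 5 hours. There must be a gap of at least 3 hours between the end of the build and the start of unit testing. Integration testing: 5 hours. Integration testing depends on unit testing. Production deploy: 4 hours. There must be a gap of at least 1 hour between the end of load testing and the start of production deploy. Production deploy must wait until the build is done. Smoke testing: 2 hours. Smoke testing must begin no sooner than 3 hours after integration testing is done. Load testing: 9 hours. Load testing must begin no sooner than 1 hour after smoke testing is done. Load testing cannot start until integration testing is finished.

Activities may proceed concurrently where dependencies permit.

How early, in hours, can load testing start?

22

After its own release at hour 2, the build can start at hour 2 and finishes at hour 3.
After the build (finishes hour 3, plus 3-hour gap → hour 6), unit testing can start at hour 6 and finishes at hour 11.
Integration testing cannot begin until unit testing (finishes hour 11). It runs from hour 11 to 11 + 5 = hour 16.
Smoke testing waits on integration testing (finishes hour 16, plus 3-hour gap → hour 19), so it starts at hour 19 and finishes at 19 + 2 = hour 21.
Load testing waits on smoke testing (finishes hour 21, plus 1-hour gap → hour 22); integration testing (finishes hour 16). The latest of these is hour 22, which is the earliest load testing can start.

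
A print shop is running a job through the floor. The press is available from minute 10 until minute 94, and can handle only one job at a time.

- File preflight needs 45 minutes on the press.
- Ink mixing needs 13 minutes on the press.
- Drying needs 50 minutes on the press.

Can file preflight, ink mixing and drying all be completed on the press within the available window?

No

The press window is 94 − 10 = 84 minutes.
Running back to back, the jobs need 45 + 13 + 50 = 108 minutes on the press.
Since 108 > 84, they cannot all fit.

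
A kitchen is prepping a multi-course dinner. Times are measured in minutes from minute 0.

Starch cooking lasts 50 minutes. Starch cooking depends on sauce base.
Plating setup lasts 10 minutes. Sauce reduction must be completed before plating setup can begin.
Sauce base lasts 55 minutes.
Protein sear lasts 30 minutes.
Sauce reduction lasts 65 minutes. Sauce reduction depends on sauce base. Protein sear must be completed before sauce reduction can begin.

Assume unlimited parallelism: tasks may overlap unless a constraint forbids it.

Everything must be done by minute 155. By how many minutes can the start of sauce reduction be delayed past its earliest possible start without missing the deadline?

Protein sear can start immediately at minute 0; it finishes at minute 30.
Nothing blocks sauce base, so it runs from minute 0 to minute 55.
For sauce reduction: sauce base (finishes minute 55); protein sear (finishes minute 30). Taking the maximum gives a start of minute 55, and it finishes at 55 + 65 = minute 120.

Working backward from the deadline:
Nothing follows plating setup; the deadline of minute 155 is its only limit. It must start by 155 − 10 = minute 145.
Since plating setup (must start by minute 145) depends on it, sauce reduction must finish by minute 145. Backing off its 65-minute duration gives a latest start of minute 80.
So sauce reduction can start as early as minute 55 and as late as minute 80, giving 80 − 55 = 25 minutes of slack.

25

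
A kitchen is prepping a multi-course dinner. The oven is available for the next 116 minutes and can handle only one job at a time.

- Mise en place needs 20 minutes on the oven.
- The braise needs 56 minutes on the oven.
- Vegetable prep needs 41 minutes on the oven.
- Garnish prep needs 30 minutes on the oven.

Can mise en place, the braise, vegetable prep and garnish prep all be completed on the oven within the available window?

Running back to back, the jobs need 20 + 56 + 41 + 30 = 147 minutes on the oven.
Since 147 > 116, they cannot all fit.

No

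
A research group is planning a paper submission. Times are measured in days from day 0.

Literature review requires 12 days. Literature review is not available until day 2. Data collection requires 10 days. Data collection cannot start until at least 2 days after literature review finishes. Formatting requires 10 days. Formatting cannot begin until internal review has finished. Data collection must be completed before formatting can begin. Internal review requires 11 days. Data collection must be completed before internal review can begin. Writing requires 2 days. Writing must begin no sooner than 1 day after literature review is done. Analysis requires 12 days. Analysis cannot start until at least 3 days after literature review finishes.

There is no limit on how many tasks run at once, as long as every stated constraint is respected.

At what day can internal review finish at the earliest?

37

Literature review cannot begin until its own release at day 2. It runs from day 2 to 2 + 12 = day 14.
After literature review (finishes day 14, plus 2-day gap → day 16), data collection can start at day 16 and finishes at day 26.
Internal review cannot begin until data collection (finishes day 26). It runs from day 26 to 26 + 11 = day 37.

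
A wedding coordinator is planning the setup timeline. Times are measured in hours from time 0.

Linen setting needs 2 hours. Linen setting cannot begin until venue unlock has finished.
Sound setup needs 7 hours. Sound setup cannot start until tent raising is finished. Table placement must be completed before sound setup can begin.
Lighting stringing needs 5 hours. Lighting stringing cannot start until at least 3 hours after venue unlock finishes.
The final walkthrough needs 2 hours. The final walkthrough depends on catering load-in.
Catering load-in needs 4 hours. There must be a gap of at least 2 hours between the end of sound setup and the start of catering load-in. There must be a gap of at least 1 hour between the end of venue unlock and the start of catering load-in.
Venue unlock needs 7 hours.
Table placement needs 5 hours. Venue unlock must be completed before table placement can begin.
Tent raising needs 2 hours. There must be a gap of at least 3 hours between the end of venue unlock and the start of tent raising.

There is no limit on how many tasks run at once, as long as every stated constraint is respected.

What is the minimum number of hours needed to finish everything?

27

Venue unlock can start immediately at hour 0; it finishes at hour 7.
Lighting stringing waits on venue unlock (finishes hour 7, plus 3-hour gap → hour 10), so it starts at hour 10 and finishes at 10 + 5 = hour 15.
Linen setting cannot begin until venue unlock (finishes hour 7). It runs from hour 7 to 7 + 2 = hour 9.
Table placement cannot begin until venue unlock (finishes hour 7). It runs from hour 7 to 7 + 5 = hour 12.
Tent raising waits on venue unlock (finishes hour 7, plus 3-hour gap → hour 10), so it starts at hour 10 and finishes at 10 + 2 = hour 12.
Sound setup needs all of tent raising (finishes hour 12); table placement (finishes hour 12). That puts its earliest start at hour 12; it finishes at 12 + 7 = hour 19.
For catering load-in: sound setup (finishes hour 19, plus 2-hour gap → hour 21); venue unlock (finishes hour 7, plus 1-hour gap → hour 8). Taking the maximum gives a start of hour 21, and it finishes at 21 + 4 = hour 25.
The final walkthrough cannot begin until catering load-in (finishes hour 25). It runs from hour 25 to 25 + 2 = hour 27.
All tasks are finished once the last one completes. Finish times: Venue unlock at 7, Tent raising at 12, Table placement at 12, Linen setting at 9, Lighting stringing at 15, Sound setup at 19, Catering load-in at 25, The final walkthrough at 27. The latest is hour 27.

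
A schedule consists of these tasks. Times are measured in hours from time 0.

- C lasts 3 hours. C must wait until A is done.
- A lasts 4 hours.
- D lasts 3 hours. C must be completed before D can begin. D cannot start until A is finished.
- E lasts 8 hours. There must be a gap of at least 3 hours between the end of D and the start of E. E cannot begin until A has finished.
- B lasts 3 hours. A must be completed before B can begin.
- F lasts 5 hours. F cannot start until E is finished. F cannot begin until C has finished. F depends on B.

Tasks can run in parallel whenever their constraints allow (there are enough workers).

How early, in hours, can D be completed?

10

Nothing blocks A, so it runs from hour 0 to hour 4.
After A (finishes hour 4), C can start at hour 4 and finishes at hour 7.
D has to wait for C (finishes hour 7); A (finishes hour 4). The latest of these is hour 7, so D runs hour 7 to 7 + 3 = hour 10.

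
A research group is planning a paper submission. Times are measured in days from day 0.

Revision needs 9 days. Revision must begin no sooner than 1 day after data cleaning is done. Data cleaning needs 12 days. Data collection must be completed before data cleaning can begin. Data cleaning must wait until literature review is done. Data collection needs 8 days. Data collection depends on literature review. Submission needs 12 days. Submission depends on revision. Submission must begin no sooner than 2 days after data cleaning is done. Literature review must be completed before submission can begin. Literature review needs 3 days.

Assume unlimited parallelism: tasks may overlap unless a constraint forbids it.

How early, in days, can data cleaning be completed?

23

Nothing blocks literature review, so it runs from day 0 to day 3.
After literature review (finishes day 3), data collection can start at day 3 and finishes at day 11.
Data cleaning needs all of data collection (finishes day 11); literature review (finishes day 3). That puts its earliest start at day 11; it finishes at 11 + 12 = day 23.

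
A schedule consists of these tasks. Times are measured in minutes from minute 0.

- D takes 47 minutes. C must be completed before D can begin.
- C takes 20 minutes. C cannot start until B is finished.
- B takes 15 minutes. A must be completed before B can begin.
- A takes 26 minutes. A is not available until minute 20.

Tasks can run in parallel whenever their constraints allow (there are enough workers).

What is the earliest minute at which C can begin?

A waits on its own release at minute 20, so it starts at minute 20 and finishes at 20 + 26 = minute 46.
After A (finishes minute 46), B can start at minute 46 and finishes at minute 61.
C waits on B (finishes minute 61), so the earliest it can start is minute 61.

61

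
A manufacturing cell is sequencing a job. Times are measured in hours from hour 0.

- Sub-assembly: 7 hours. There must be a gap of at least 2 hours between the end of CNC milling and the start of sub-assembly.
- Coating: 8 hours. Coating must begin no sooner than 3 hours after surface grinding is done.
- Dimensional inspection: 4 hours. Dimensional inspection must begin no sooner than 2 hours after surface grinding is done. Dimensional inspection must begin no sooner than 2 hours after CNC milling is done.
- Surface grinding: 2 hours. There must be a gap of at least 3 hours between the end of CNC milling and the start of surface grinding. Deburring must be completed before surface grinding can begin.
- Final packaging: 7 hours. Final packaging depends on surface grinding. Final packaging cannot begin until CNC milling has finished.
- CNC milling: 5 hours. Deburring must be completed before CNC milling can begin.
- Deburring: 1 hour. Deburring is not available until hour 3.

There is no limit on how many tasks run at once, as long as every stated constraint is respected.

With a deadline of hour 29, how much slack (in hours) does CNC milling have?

4

Deburring waits on its own release at hour 3, so it starts at hour 3 and finishes at 3 + 1 = hour 4.
CNC milling cannot begin until deburring (finishes hour 4). It runs from hour 4 to 4 + 5 = hour 9.

Working backward from the deadline:
Nothing follows dimensional inspection; the deadline of hour 29 is its only limit. It must start by 29 − 4 = hour 25.
Nothing follows coating; the deadline of hour 29 is its only limit. It must start by 29 − 8 = hour 21.
Final packaging has no dependents, so it just needs to finish by hour 29. Starting by 29 − 7 = hour 22 achieves that.
Surface grinding feeds dimensional inspection (must start by hour 25, minus 2-hour gap → hour 23); coating (must start by hour 21, minus 3-hour gap → hour 18); final packaging (must start by hour 22). Taking the minimum, surface grinding must finish by hour 18 and start by 18 − 2 = hour 16.
Sub-assembly must finish by hour 29; it takes 7 hours, so it must start by 29 − 7 = hour 22.
CNC milling feeds surface grinding (must start by hour 16, minus 3-hour gap → hour 13); dimensional inspection (must start by hour 25, minus 2-hour gap → hour 23); sub-assembly (must start by hour 22, minus 2-hour gap → hour 20); final packaging (must start by hour 22). Taking the minimum, CNC milling must finish by hour 13 and start by 13 − 5 = hour 8.
So CNC milling can start as early as hour 4 and as late as hour 8, giving 8 − 4 = 4 hours of slack.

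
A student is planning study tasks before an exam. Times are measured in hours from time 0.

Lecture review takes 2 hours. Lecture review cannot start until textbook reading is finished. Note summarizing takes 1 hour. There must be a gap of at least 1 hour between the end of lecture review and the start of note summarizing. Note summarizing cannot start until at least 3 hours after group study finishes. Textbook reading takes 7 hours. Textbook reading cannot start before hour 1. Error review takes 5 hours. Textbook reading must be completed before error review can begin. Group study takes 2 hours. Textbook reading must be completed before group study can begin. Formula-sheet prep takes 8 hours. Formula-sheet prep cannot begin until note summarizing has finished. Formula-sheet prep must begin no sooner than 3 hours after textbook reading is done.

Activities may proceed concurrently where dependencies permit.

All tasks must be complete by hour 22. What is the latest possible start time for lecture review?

10

To finish by hour 22, formula-sheet prep (duration 8) must start no later than hour 14.
Since formula-sheet prep (must start by hour 14) depends on it, note summarizing must finish by hour 14. Backing off its 1-hour duration gives a latest start of hour 13.
Lecture review has to be done before note summarizing (must start by hour 13, minus 1-hour gap → hour 12). That means finishing by hour 12, i.e. starting by 12 − 2 = hour 10.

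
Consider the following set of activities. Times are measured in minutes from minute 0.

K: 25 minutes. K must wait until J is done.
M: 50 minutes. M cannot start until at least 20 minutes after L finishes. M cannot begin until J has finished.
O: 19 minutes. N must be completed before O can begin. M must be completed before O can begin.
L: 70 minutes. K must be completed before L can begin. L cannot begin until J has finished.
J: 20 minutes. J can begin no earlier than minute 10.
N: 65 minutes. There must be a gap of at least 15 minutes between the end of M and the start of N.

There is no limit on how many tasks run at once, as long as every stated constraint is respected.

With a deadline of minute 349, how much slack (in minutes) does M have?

After its own release at minute 10, J can start at minute 10 and finishes at minute 30.
After J (finishes minute 30), K can start at minute 30 and finishes at minute 55.
L needs all of K (finishes minute 55); J (finishes minute 30). That puts its earliest start at minute 55; it finishes at 55 + 70 = minute 125.
M cannot start until L (finishes minute 125, plus 20-minute gap → minute 145); J (finishes minute 30). The controlling bound is minute 145, so M finishes at 145 + 50 = minute 195.

Working backward from the deadline:
O has no dependents, so it just needs to finish by minute 349. Starting by 349 − 19 = minute 330 achieves that.
Since O (must start by minute 330) depends on it, N must finish by minute 330. Backing off its 65-minute duration gives a latest start of minute 265.
M feeds N (must start by minute 265, minus 15-minute gap → minute 250); O (must start by minute 330). Taking the minimum, M must finish by minute 250 and start by 250 − 50 = minute 200.
So M can start as early as minute 145 and as late as minute 200, giving 200 − 145 = 55 minutes of slack.

55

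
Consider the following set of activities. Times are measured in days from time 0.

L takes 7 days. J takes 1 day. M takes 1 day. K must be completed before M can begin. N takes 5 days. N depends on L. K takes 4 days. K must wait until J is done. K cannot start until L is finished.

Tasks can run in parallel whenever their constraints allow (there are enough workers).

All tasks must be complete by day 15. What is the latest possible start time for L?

3

M has no dependents, so it just needs to finish by day 15. Starting by 15 − 1 = day 14 achieves that.
Since M (must start by day 14) depends on it, K must finish by day 14. Backing off its 4-day duration gives a latest start of day 10.
N has no dependents, so it just needs to finish by day 15. Starting by 15 − 5 = day 10 achieves that.
L has several dependents: K (must start by day 10); N (must start by day 10). The earliest of those limits is day 10, so L must start by 10 − 7 = day 3.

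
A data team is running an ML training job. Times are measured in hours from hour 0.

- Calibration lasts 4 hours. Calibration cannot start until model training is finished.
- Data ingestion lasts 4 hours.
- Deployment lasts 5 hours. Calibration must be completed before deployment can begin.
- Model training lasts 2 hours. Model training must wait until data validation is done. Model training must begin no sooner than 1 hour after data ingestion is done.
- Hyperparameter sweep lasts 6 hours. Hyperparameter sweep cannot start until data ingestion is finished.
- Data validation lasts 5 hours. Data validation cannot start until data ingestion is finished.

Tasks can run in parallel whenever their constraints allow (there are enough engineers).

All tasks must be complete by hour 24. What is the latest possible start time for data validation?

Deployment has no dependents, so it just needs to finish by hour 24. Starting by 24 − 5 = hour 19 achieves that.
Calibration must finish before deployment (must start by hour 19). With a 4-hour duration, calibration must start by 19 − 4 = hour 15.
Model training feeds into calibration (must start by hour 15); so model training must finish by hour 15 and therefore start by hour 13.
Data validation has to be done before model training (must start by hour 13). That means finishing by hour 13, i.e. starting by 13 − 5 = hour 8.

8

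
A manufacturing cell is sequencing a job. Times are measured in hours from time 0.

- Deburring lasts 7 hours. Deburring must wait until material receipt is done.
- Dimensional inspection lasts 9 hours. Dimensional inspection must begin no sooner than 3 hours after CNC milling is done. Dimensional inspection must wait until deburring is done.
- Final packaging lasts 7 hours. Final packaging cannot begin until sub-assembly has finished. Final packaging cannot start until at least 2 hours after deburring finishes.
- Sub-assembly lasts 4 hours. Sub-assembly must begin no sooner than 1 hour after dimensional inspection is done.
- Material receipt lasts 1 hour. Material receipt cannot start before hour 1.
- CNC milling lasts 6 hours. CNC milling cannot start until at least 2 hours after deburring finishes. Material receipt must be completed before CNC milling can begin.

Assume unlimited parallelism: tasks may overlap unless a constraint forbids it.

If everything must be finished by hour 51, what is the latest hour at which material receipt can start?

11

To finish by hour 51, final packaging (duration 7) must start no later than hour 44.
Sub-assembly has to be done before final packaging (must start by hour 44). That means finishing by hour 44, i.e. starting by 44 − 4 = hour 40.
Dimensional inspection must finish before sub-assembly (must start by hour 40, minus 1-hour gap → hour 39). With a 9-hour duration, dimensional inspection must start by 39 − 9 = hour 30.
CNC milling feeds into dimensional inspection (must start by hour 30, minus 3-hour gap → hour 27); so CNC milling must finish by hour 27 and therefore start by hour 21.
Deburring feeds CNC milling (must start by hour 21, minus 2-hour gap → hour 19); dimensional inspection (must start by hour 30); final packaging (must start by hour 44, minus 2-hour gap → hour 42). Taking the minimum, deburring must finish by hour 19 and start by 19 − 7 = hour 12.
Material receipt has several dependents: deburring (must start by hour 12); CNC milling (must start by hour 21). The earliest of those limits is hour 12, so material receipt must start by 12 − 1 = hour 11.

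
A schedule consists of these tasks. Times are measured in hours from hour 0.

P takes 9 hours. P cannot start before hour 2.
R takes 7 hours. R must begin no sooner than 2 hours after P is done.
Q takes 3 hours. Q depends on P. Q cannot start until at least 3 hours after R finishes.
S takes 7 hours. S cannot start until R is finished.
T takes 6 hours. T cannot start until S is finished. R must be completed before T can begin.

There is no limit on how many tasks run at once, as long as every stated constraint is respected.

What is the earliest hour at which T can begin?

P cannot begin until its own release at hour 2. It runs from hour 2 to 2 + 9 = hour 11.
R waits on P (finishes hour 11, plus 2-hour gap → hour 13), so it starts at hour 13 and finishes at 13 + 7 = hour 20.
S waits on R (finishes hour 20), so it starts at hour 20 and finishes at 20 + 7 = hour 27.
T waits on S (finishes hour 27); R (finishes hour 20). The latest of these is hour 27, which is the earliest T can start.

27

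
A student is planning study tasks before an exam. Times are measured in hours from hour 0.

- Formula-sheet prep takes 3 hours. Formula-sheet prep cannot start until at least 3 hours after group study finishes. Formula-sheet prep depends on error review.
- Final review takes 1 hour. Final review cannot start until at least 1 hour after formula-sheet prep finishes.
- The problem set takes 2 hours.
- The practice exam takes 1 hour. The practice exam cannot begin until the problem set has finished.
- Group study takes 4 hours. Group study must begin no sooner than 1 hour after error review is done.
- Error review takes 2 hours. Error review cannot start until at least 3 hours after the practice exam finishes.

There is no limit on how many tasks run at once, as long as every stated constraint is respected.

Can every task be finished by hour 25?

Yes

Nothing blocks the problem set, so it runs from hour 0 to hour 2.
The practice exam waits on the problem set (finishes hour 2), so it starts at hour 2 and finishes at 2 + 1 = hour 3.
Error review waits on the practice exam (finishes hour 3, plus 3-hour gap → hour 6), so it starts at hour 6 and finishes at 6 + 2 = hour 8.
Group study waits on error review (finishes hour 8, plus 1-hour gap → hour 9), so it starts at hour 9 and finishes at 9 + 4 = hour 13.
Formula-sheet prep needs all of group study (finishes hour 13, plus 3-hour gap → hour 16); error review (finishes hour 8). That puts its earliest start at hour 16; it finishes at 16 + 3 = hour 19.
Final review waits on formula-sheet prep (finishes hour 19, plus 1-hour gap → hour 20), so it starts at hour 20 and finishes at 20 + 1 = hour 21.
Every task is finished by hour 21, which is no later than the deadline of 25, so the schedule is feasible.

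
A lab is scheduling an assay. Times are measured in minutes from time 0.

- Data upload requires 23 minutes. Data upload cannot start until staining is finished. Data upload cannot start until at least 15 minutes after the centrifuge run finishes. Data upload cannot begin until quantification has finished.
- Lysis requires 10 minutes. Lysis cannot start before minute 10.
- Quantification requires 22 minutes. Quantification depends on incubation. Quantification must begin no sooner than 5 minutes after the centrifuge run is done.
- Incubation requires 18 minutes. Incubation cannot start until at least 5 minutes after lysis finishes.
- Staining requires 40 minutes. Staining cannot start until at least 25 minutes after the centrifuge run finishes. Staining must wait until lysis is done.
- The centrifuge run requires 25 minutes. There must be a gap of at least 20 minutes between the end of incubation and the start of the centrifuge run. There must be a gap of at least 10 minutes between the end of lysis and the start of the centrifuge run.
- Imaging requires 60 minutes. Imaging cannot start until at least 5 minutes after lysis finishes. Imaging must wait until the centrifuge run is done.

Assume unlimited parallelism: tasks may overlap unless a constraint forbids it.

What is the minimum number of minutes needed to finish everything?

176

Lysis cannot begin until its own release at minute 10. It runs from minute 10 to 10 + 10 = minute 20.
Incubation waits on lysis (finishes minute 20, plus 5-minute gap → minute 25), so it starts at minute 25 and finishes at 25 + 18 = minute 43.
The centrifuge run has to wait for incubation (finishes minute 43, plus 20-minute gap → minute 63); lysis (finishes minute 20, plus 10-minute gap → minute 30). The latest of these is minute 63, so the centrifuge run runs minute 63 to 63 + 25 = minute 88.
Quantification cannot start until incubation (finishes minute 43); the centrifuge run (finishes minute 88, plus 5-minute gap → minute 93). The controlling bound is minute 93, so quantification finishes at 93 + 22 = minute 115.
Imaging cannot start until lysis (finishes minute 20, plus 5-minute gap → minute 25); the centrifuge run (finishes minute 88). The controlling bound is minute 88, so imaging finishes at 88 + 60 = minute 148.
For staining: the centrifuge run (finishes minute 88, plus 25-minute gap → minute 113); lysis (finishes minute 20). Taking the maximum gives a start of minute 113, and it finishes at 113 + 40 = minute 153.
Data upload has to wait for staining (finishes minute 153); the centrifuge run (finishes minute 88, plus 15-minute gap → minute 103); quantification (finishes minute 115). The latest of these is minute 153, so data upload runs minute 153 to 153 + 23 = minute 176.
All tasks are finished once the last one completes. Finish times: Lysis at 20, Incubation at 43, The centrifuge run at 88, Staining at 153, Imaging at 148, Quantification at 115, Data upload at 176. The latest is minute 176.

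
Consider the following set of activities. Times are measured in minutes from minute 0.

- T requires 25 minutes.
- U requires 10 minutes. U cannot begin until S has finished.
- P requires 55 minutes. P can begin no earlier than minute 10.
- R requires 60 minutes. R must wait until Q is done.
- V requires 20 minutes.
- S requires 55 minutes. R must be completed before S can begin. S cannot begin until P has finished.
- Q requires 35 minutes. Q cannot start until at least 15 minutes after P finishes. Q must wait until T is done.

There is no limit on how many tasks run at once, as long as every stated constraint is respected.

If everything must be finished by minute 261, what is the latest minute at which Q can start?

U must finish by minute 261; it takes 10 minutes, so it must start by 261 − 10 = minute 251.
S has to be done before U (must start by minute 251). That means finishing by minute 251, i.e. starting by 251 − 55 = minute 196.
Since S (must start by minute 196) depends on it, R must finish by minute 196. Backing off its 60-minute duration gives a latest start of minute 136.
Q must finish before R (must start by minute 136). With a 35-minute duration, Q must start by 136 − 35 = minute 101.

101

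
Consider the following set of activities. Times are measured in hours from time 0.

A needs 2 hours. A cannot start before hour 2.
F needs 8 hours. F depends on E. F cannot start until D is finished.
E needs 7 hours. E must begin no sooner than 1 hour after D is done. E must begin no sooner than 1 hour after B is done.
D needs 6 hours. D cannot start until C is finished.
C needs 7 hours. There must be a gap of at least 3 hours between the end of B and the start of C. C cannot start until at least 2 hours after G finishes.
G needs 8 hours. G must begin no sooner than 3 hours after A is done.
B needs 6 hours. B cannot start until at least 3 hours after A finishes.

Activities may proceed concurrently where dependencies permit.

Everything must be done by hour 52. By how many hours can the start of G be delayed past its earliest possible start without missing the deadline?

6

A waits on its own release at hour 2, so it starts at hour 2 and finishes at 2 + 2 = hour 4.
G waits on A (finishes hour 4, plus 3-hour gap → hour 7), so it starts at hour 7 and finishes at 7 + 8 = hour 15.

Working backward from the deadline:
Nothing follows F; the deadline of hour 52 is its only limit. It must start by 52 − 8 = hour 44.
E has to be done before F (must start by hour 44). That means finishing by hour 44, i.e. starting by 44 − 7 = hour 37.
D feeds E (must start by hour 37, minus 1-hour gap → hour 36); F (must start by hour 44). Taking the minimum, D must finish by hour 36 and start by 36 − 6 = hour 30.
C has to be done before D (must start by hour 30). That means finishing by hour 30, i.e. starting by 30 − 7 = hour 23.
G must finish before C (must start by hour 23, minus 2-hour gap → hour 21). With an 8-hour duration, G must start by 21 − 8 = hour 13.
So G can start as early as hour 7 and as late as hour 13, giving 13 − 7 = 6 hours of slack.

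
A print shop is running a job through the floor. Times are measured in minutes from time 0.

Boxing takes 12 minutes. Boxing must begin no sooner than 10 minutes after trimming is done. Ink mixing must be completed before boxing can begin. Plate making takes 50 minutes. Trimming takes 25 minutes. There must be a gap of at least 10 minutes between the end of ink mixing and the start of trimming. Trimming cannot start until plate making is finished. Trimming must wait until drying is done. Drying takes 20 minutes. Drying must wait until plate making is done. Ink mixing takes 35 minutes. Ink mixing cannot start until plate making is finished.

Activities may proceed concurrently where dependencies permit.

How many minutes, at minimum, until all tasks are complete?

142

Plate making has no prerequisites, so it starts at minute 0 and finishes at minute 50.
Drying cannot begin until plate making (finishes minute 50). It runs from minute 50 to 50 + 20 = minute 70.
After plate making (finishes minute 50), ink mixing can start at minute 50 and finishes at minute 85.
For trimming: ink mixing (finishes minute 85, plus 10-minute gap → minute 95); plate making (finishes minute 50); drying (finishes minute 70). Taking the maximum gives a start of minute 95, and it finishes at 95 + 25 = minute 120.
Boxing cannot start until trimming (finishes minute 120, plus 10-minute gap → minute 130); ink mixing (finishes minute 85). The controlling bound is minute 130, so boxing finishes at 130 + 12 = minute 142.
All tasks are finished once the last one completes. Finish times: Plate making at 50, Ink mixing at 85, Drying at 70, Trimming at 120, Boxing at 142. The latest is minute 142.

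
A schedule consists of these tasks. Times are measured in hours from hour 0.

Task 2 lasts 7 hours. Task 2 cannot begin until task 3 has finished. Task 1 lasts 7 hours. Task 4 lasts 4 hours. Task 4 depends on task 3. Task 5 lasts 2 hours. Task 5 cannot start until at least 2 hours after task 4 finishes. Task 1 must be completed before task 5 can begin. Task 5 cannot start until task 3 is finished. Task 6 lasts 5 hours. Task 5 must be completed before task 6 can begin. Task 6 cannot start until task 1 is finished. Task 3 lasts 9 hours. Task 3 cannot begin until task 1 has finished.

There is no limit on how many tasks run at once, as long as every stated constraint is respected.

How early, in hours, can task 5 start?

Task 1 can start immediately at hour 0; it finishes at hour 7.
Task 3 cannot begin until task 1 (finishes hour 7). It runs from hour 7 to 7 + 9 = hour 16.
Task 4 cannot begin until task 3 (finishes hour 16). It runs from hour 16 to 16 + 4 = hour 20.
Task 5 waits on task 4 (finishes hour 20, plus 2-hour gap → hour 22); task 1 (finishes hour 7); task 3 (finishes hour 16). The latest of these is hour 22, which is the earliest task 5 can start.

22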